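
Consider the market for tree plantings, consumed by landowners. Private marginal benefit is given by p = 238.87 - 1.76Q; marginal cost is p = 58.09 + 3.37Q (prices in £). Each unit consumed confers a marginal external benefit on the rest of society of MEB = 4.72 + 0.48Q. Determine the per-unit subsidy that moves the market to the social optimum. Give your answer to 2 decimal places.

subsidy = £23.87 per unit

Social marginal benefit = demand + MEB = 243.59 - 1.28Q.
Set SMB = MC: 243.59 - 1.28Q = 58.09 + 3.37Q → Q* = 39.8925.
The Pigouvian subsidy equals MEB at Q*: 4.72 + 0.48×39.8925 = 23.8684.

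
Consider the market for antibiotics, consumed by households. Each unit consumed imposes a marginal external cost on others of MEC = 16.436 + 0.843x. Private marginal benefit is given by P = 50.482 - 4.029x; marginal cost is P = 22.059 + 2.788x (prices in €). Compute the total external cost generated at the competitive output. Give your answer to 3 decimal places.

€75.856

Market equilibrium (private): 22.059 + 2.788x = 50.482 - 4.029x → x_m = 4.1694.
Total external cost = ∫₀^{x_m} (16.436 + 0.843x) dx = 16.436×4.1694 + ½×0.843×4.1694² = 75.8556.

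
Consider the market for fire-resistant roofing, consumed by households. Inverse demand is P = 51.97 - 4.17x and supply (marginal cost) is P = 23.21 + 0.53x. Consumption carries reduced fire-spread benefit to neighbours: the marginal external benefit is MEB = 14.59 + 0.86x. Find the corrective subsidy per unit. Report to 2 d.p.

Social marginal benefit = demand + MEB = 66.56 - 3.31x.
Set SMB = MC: 66.56 - 3.31x = 23.21 + 0.53x → x* = 11.2891.
The Pigouvian subsidy equals MEB at x*: 14.59 + 0.86×11.2891 = 24.2986.

subsidy = 24.30 per unit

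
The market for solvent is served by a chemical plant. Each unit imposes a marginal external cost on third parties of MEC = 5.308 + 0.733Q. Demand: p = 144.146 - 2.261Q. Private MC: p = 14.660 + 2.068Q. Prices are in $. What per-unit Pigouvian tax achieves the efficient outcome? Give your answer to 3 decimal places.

Social marginal cost = private MC + MEC = 19.968 + 2.801Q.
Set SMC = demand: 19.968 + 2.801Q = 144.146 - 2.261Q → Q* = 24.5314.
The Pigouvian tax equals MEC at Q*: 5.308 + 0.733×24.5314 = 23.2895.

tax = $23.290 per unit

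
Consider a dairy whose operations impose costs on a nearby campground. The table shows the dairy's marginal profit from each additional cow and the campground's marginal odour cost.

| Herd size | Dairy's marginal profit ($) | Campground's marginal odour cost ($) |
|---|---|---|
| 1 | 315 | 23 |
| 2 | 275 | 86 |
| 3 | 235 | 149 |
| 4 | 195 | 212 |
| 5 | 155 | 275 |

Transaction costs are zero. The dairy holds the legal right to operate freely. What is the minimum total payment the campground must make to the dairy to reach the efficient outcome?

$350

Left alone the dairy would choose level 5 (marginal profit stays positive).
Efficient level: k* = 3 (marginal profit ≥ marginal odour cost through 3).
The campground must at least cover the dairy's forgone profit from cutting 5→3: 195 + 155 = 350.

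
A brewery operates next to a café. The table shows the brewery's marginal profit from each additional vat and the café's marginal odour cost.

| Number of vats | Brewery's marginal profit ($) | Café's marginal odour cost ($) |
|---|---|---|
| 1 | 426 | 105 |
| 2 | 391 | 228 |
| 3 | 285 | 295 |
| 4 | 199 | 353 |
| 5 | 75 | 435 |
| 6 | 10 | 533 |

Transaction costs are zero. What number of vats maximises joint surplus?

2

Bargaining reaches the level where marginal profit last exceeds marginal odour cost.
That holds through level 2 (391 ≥ 228) but not at 3 (285 < 295).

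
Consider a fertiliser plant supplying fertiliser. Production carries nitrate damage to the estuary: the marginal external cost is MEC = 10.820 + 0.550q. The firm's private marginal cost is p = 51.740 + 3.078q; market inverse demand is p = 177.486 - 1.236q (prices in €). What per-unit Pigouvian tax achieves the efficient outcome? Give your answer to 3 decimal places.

Social marginal cost = private MC + MEC = 62.560 + 3.628q.
Set SMC = demand: 62.560 + 3.628q = 177.486 - 1.236q → q* = 23.6279.
The Pigouvian tax equals MEC at q*: 10.820 + 0.550×23.6279 = 23.8153.

tax = €23.815 per unit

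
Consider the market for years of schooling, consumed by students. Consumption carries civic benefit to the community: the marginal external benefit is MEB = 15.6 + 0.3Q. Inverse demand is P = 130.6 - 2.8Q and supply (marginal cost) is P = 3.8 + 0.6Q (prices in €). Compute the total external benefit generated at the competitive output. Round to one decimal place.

Market equilibrium (private): 3.8 + 0.6Q = 130.6 - 2.8Q → Q_m = 37.2941.
Total external benefit = ∫₀^{Q_m} (15.6 + 0.3Q) dQ = 15.6×37.2941 + ½×0.3×37.2941² = 790.4154.

€790.4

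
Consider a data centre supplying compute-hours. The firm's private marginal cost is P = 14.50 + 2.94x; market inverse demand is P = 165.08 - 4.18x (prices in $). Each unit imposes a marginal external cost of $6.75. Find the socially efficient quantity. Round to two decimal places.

x* = 20.20

Social marginal cost = private MC + MEC = 21.25 + 2.94x.
Set SMC = demand: 21.25 + 2.94x = 165.08 - 4.18x → x* = 20.2008.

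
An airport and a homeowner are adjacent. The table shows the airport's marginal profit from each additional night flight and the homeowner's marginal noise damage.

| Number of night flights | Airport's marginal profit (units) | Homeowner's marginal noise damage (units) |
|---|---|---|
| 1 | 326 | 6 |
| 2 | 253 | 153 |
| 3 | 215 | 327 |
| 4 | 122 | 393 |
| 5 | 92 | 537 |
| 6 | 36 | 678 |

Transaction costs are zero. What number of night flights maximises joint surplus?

2

Bargaining reaches the level where marginal profit last exceeds marginal noise damage.
That holds through level 2 (253 ≥ 153) but not at 3 (215 < 327).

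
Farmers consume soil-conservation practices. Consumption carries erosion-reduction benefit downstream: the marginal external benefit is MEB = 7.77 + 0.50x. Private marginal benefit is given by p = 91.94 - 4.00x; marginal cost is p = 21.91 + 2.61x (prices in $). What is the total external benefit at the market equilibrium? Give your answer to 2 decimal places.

Market equilibrium (private): 21.91 + 2.61x = 91.94 - 4.00x → x_m = 10.5946.
Total external benefit = ∫₀^{x_m} (7.77 + 0.50x) dx = 7.77×10.5946 + ½×0.50×10.5946² = 110.3814.

$110.38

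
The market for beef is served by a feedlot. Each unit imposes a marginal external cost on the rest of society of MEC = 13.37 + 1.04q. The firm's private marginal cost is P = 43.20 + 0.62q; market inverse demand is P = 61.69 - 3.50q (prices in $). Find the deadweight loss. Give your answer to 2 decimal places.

DWL = $31.53

Market equilibrium (private): 43.20 + 0.62q = 61.69 - 3.50q → q_m = 4.4879.
Social marginal cost = private MC + MEC = 56.57 + 1.66q.
Set SMC = demand: 56.57 + 1.66q = 61.69 - 3.50q → q* = 0.9922.
Between q* and q_m the wedge SMC − demand runs linearly from 0 to MEC(q_m), so the loss is a triangle.
DWL = ½ × 3.4957 × 18.0374 = 31.5267.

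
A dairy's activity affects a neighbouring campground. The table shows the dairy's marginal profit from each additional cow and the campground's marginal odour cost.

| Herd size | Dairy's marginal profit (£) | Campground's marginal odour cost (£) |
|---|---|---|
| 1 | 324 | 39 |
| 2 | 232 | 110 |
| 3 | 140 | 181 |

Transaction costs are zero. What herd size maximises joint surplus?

Bargaining reaches the level where marginal profit last exceeds marginal odour cost.
That holds through level 2 (232 ≥ 110) but not at 3 (140 < 181).

2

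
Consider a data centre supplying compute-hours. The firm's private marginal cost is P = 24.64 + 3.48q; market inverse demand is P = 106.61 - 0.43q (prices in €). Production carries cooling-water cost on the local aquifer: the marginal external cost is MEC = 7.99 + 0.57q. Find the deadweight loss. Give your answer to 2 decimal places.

Market equilibrium (private): 24.64 + 3.48q = 106.61 - 0.43q → q_m = 20.9642.
Social marginal cost = private MC + MEC = 32.63 + 4.05q.
Set SMC = demand: 32.63 + 4.05q = 106.61 - 0.43q → q* = 16.5134.
The loss is the area between SMC and demand from q* to q_m; with linear curves that's a triangle of height MEC(q_m).
DWL = ½ × 4.4508 × 19.9396 = 44.3736.

DWL = €44.37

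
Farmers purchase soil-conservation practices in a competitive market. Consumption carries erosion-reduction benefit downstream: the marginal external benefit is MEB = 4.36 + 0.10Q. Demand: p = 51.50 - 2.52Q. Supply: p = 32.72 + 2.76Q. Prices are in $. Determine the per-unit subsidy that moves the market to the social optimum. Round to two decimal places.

Social marginal benefit = demand + MEB = 55.86 - 2.42Q.
Set SMB = MC: 55.86 - 2.42Q = 32.72 + 2.76Q → Q* = 4.4672.
The Pigouvian subsidy equals MEB at Q*: 4.36 + 0.10×4.4672 = 4.8067.

subsidy = $4.81 per unit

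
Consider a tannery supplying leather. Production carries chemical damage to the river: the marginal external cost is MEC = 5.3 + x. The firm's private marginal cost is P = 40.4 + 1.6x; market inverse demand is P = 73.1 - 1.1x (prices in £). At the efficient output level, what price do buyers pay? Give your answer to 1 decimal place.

P = £65.0

Social marginal cost = private MC + MEC = 45.7 + 2.6x.
Set SMC = demand: 45.7 + 2.6x = 73.1 - 1.1x → x* = 7.4054.
Consumer price on the demand curve at x*: 73.1 − 1.1×7.4054 = 64.9541.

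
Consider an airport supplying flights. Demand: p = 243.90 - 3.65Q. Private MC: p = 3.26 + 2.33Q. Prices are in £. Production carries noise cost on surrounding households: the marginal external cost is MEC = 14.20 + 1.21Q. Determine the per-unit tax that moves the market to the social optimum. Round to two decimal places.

Social marginal cost = private MC + MEC = 17.46 + 3.54Q.
Set SMC = demand: 17.46 + 3.54Q = 243.90 - 3.65Q → Q* = 31.4937.
The Pigouvian tax equals MEC at Q*: 14.20 + 1.21×31.4937 = 52.3074.

tax = £52.31 per unit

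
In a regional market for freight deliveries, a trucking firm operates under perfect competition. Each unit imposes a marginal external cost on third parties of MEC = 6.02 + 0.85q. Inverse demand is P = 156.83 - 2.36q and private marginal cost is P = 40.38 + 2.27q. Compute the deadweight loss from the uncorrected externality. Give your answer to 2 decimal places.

Market equilibrium (private): 40.38 + 2.27q = 156.83 - 2.36q → q_m = 25.1512.
Social marginal cost = private MC + MEC = 46.40 + 3.12q.
Set SMC = demand: 46.40 + 3.12q = 156.83 - 2.36q → q* = 20.1515.
The welfare-loss triangle has base |q_m − q*| and height MEC(q_m) (the vertical gap between SMC and demand is zero at q* and MEC at q_m).
DWL = ½ × 4.9997 × 27.3985 = 68.4921.

DWL = 68.49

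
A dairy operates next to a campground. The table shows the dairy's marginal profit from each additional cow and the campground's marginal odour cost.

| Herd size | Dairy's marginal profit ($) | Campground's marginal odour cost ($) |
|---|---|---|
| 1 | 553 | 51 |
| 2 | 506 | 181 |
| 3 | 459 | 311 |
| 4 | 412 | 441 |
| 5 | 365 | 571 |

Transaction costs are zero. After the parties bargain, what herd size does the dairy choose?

Bargaining reaches the level where marginal profit last exceeds marginal odour cost.
That holds through level 3 (459 ≥ 311) but not at 4 (412 < 441).

3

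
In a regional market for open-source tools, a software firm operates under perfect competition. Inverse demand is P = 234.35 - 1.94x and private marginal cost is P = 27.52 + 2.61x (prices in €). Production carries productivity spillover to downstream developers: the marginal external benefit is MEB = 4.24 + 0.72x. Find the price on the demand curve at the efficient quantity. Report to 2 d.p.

Social marginal cost = private MC − MEB = 23.28 + 1.89x.
Set SMC = demand: 23.28 + 1.89x = 234.35 - 1.94x → x* = 55.1097.
Consumer price on the demand curve at x*: 234.35 − 1.94×55.1097 = 127.4372.

P = €127.44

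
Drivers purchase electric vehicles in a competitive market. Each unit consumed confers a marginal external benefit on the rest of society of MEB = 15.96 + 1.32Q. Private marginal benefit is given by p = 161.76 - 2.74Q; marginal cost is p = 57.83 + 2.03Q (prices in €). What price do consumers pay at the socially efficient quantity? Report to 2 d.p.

Social marginal benefit = demand + MEB = 177.72 - 1.42Q.
Set SMB = MC: 177.72 - 1.42Q = 57.83 + 2.03Q → Q* = 34.7507.
Consumer price on the demand curve at Q*: 161.76 − 2.74×34.7507 = 66.5431.

P = €66.54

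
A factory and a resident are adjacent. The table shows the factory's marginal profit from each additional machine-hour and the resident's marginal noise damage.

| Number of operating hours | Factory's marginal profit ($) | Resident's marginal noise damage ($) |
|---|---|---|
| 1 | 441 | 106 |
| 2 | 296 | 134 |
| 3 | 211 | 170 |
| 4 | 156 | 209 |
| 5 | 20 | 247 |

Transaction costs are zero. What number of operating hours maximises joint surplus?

3

Bargaining reaches the level where marginal profit last exceeds marginal noise damage.
That holds through level 3 (211 ≥ 170) but not at 4 (156 < 209).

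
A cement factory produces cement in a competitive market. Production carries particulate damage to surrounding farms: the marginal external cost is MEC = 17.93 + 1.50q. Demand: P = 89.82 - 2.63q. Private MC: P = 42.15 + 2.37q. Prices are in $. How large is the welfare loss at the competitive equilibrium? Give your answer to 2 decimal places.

Market equilibrium (private): 42.15 + 2.37q = 89.82 - 2.63q → q_m = 9.5340.
Social marginal cost = private MC + MEC = 60.08 + 3.87q.
Set SMC = demand: 60.08 + 3.87q = 89.82 - 2.63q → q* = 4.5754.
The welfare-loss triangle has base |q_m − q*| and height MEC(q_m) (the vertical gap between SMC and demand is zero at q* and MEC at q_m).
DWL = ½ × 4.9586 × 32.2310 = 79.9103.

DWL = $79.91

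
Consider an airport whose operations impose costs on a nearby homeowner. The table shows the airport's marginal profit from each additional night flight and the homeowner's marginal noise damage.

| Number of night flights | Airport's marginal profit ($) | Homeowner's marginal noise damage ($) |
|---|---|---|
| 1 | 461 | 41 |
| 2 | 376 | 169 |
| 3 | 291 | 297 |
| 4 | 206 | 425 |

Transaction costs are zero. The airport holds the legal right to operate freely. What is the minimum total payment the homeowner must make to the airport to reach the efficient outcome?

$497

Left alone the airport would choose level 4 (marginal profit stays positive).
Efficient level: k* = 2 (marginal profit ≥ marginal noise damage through 2).
The homeowner must at least cover the airport's forgone profit from cutting 4→2: 291 + 206 = 497.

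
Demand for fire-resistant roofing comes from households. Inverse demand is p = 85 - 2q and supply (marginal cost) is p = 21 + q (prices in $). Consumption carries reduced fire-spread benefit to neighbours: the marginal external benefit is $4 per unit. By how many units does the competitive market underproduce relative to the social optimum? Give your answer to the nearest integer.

1 units

Market equilibrium (private): 21 + q = 85 - 2q → q_m = 21.3333.
Social marginal benefit = demand + MEB = 89 - 2q.
Set SMB = MC: 89 - 2q = 21 + q → q* = 22.6667.
Gap = |21.3333 − 22.6667| = 1.3334.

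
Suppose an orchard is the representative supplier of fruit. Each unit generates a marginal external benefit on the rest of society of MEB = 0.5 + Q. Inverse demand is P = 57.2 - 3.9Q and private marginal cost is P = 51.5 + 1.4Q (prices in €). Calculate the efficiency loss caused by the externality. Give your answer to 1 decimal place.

DWL = €0.3

Market equilibrium (private): 51.5 + 1.4Q = 57.2 - 3.9Q → Q_m = 1.0755.
Social marginal cost = private MC − MEB = 51.0 + 0.4Q.
Set SMC = demand: 51.0 + 0.4Q = 57.2 - 3.9Q → Q* = 1.4419.
The loss is the area between SMC and demand from Q* to Q_m; with linear curves that's a triangle of height MEB(Q_m).
DWL = ½ × 0.3664 × 1.5755 = 0.2886.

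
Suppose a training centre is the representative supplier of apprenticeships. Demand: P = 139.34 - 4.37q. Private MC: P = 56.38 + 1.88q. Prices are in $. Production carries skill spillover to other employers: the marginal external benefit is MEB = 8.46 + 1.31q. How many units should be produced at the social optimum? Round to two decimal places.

Social marginal cost = private MC − MEB = 47.92 + 0.57q.
Set SMC = demand: 47.92 + 0.57q = 139.34 - 4.37q → q* = 18.5061.

q* = 18.51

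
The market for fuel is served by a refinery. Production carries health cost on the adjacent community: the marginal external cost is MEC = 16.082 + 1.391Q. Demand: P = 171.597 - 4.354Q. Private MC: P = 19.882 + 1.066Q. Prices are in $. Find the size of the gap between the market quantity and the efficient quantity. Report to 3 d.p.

8.078 units

Market equilibrium (private): 19.882 + 1.066Q = 171.597 - 4.354Q → Q_m = 27.9917.
Social marginal cost = private MC + MEC = 35.964 + 2.457Q.
Set SMC = demand: 35.964 + 2.457Q = 171.597 - 4.354Q → Q* = 19.9138.
Gap = |27.9917 − 19.9138| = 8.0779.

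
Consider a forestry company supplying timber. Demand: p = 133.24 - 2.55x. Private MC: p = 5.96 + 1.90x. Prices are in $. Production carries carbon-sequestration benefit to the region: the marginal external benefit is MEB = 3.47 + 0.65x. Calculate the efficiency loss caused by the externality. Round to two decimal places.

Market equilibrium (private): 5.96 + 1.90x = 133.24 - 2.55x → x_m = 28.6022.
Social marginal cost = private MC − MEB = 2.49 + 1.25x.
Set SMC = demand: 2.49 + 1.25x = 133.24 - 2.55x → x* = 34.4079.
The welfare-loss triangle has base |x_m − x*| and height MEB(x_m) (the vertical gap between SMC and demand is zero at x* and MEB at x_m).
DWL = ½ × 5.8057 × 22.0615 = 64.0412.

DWL = $64.04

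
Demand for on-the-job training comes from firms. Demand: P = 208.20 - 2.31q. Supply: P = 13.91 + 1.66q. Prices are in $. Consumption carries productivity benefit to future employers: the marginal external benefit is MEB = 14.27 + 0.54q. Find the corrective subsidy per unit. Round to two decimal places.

subsidy = $47.10 per unit

Social marginal benefit = demand + MEB = 222.47 - 1.77q.
Set SMB = MC: 222.47 - 1.77q = 13.91 + 1.66q → q* = 60.8047.
The Pigouvian subsidy equals MEB at q*: 14.27 + 0.54×60.8047 = 47.1045.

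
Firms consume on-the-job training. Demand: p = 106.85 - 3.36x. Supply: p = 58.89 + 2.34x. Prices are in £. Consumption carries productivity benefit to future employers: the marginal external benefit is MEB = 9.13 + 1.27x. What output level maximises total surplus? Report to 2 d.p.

Social marginal benefit = demand + MEB = 115.98 - 2.09x.
Set SMB = MC: 115.98 - 2.09x = 58.89 + 2.34x → x* = 12.8871.

x* = 12.89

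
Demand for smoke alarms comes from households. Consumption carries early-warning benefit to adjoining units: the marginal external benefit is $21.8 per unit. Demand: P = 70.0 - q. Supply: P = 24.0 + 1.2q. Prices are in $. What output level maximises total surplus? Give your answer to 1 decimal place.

Social marginal benefit = demand + MEB = 91.8 - q.
Set SMB = MC: 91.8 - q = 24.0 + 1.2q → q* = 30.8182.

q* = 30.8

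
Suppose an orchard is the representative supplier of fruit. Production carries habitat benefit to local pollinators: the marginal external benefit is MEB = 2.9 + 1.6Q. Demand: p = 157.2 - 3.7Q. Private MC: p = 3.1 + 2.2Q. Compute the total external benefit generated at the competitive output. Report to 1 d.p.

Market equilibrium (private): 3.1 + 2.2Q = 157.2 - 3.7Q → Q_m = 26.1186.
Total external benefit = ∫₀^{Q_m} (2.9 + 1.6Q) dQ = 2.9×26.1186 + ½×1.6×26.1186² = 621.4890.

621.5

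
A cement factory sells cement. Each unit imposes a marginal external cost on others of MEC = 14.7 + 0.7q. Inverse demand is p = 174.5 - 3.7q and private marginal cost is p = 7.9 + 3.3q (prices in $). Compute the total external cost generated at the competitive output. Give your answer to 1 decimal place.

Market equilibrium (private): 7.9 + 3.3q = 174.5 - 3.7q → q_m = 23.8000.
Total external cost = ∫₀^{q_m} (14.7 + 0.7q) dq = 14.7×23.8000 + ½×0.7×23.8000² = 548.1140.

$548.1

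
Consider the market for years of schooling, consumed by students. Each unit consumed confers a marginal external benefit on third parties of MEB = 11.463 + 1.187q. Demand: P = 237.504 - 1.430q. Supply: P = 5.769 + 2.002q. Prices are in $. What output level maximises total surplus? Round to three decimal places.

Social marginal benefit = demand + MEB = 248.967 - 0.243q.
Set SMB = MC: 248.967 - 0.243q = 5.769 + 2.002q → q* = 108.3287.

q* = 108.329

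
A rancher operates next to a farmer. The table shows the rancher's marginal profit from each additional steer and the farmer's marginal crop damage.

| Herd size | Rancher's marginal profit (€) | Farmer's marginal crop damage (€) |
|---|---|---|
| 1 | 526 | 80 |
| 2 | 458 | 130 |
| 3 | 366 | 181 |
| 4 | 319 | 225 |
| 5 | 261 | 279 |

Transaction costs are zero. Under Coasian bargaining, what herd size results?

4

Bargaining reaches the level where marginal profit last exceeds marginal crop damage.
That holds through level 4 (319 ≥ 225) but not at 5 (261 < 279).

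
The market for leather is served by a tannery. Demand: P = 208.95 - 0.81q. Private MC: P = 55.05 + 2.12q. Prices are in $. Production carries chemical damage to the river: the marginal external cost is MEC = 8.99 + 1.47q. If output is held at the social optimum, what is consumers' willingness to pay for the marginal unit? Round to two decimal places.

P = $182.27

Social marginal cost = private MC + MEC = 64.04 + 3.59q.
Set SMC = demand: 64.04 + 3.59q = 208.95 - 0.81q → q* = 32.9341.
Consumer price on the demand curve at q*: 208.95 − 0.81×32.9341 = 182.2734.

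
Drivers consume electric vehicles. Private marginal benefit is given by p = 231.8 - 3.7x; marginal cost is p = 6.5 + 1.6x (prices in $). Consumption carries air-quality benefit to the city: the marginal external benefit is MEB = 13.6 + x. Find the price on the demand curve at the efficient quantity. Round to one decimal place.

P = $26.2

Social marginal benefit = demand + MEB = 245.4 - 2.7x.
Set SMB = MC: 245.4 - 2.7x = 6.5 + 1.6x → x* = 55.5581.
Consumer price on the demand curve at x*: 231.8 − 3.7×55.5581 = 26.2350.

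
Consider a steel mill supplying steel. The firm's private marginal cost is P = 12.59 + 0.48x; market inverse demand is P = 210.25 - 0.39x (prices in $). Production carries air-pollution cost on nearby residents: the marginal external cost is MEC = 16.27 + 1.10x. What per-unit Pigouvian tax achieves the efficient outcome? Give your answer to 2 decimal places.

Social marginal cost = private MC + MEC = 28.86 + 1.58x.
Set SMC = demand: 28.86 + 1.58x = 210.25 - 0.39x → x* = 92.0761.
The Pigouvian tax equals MEC at x*: 16.27 + 1.10×92.0761 = 117.5537.

tax = $117.55 per unit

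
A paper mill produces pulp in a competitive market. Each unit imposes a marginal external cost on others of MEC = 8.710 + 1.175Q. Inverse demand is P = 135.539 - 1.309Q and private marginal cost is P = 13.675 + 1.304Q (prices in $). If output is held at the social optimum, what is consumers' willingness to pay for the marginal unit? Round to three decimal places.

P = $96.437

Social marginal cost = private MC + MEC = 22.385 + 2.479Q.
Set SMC = demand: 22.385 + 2.479Q = 135.539 - 1.309Q → Q* = 29.8717.
Consumer price on the demand curve at Q*: 135.539 − 1.309×29.8717 = 96.4369.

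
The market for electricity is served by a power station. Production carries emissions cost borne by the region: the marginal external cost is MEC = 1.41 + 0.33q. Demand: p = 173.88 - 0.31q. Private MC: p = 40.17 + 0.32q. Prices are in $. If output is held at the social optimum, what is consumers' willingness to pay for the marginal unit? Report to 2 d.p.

P = $131.16

Social marginal cost = private MC + MEC = 41.58 + 0.65q.
Set SMC = demand: 41.58 + 0.65q = 173.88 - 0.31q → q* = 137.8125.
Consumer price on the demand curve at q*: 173.88 − 0.31×137.8125 = 131.1581.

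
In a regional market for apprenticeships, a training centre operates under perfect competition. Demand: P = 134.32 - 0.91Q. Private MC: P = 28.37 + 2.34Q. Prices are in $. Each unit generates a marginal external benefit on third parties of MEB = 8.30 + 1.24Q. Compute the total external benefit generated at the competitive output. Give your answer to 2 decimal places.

$929.49

Market equilibrium (private): 28.37 + 2.34Q = 134.32 - 0.91Q → Q_m = 32.6000.
Total external benefit = ∫₀^{Q_m} (8.30 + 1.24Q) dQ = 8.30×32.6000 + ½×1.24×32.6000² = 929.4912.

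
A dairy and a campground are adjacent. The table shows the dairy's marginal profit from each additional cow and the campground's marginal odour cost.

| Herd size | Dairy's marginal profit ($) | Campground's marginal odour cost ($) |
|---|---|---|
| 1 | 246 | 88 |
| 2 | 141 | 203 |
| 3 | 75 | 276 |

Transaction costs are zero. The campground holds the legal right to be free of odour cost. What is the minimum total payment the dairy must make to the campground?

Efficient level: marginal profit ≥ marginal odour cost through level 1, so k* = 1.
With the campground holding the right, the dairy must at least compensate total damage at k*: 88 = 88.

$88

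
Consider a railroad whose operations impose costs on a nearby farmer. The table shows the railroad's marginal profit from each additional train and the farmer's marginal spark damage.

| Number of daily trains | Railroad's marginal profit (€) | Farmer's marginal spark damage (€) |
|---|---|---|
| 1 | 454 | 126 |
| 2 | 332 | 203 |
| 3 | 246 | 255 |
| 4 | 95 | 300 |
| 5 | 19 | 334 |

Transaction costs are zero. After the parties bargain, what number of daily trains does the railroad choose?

2

Bargaining reaches the level where marginal profit last exceeds marginal spark damage.
That holds through level 2 (332 ≥ 203) but not at 3 (246 < 255).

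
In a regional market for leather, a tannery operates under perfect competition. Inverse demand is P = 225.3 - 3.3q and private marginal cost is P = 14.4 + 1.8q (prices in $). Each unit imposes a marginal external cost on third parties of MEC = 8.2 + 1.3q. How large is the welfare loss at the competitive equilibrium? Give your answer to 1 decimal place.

Market equilibrium (private): 14.4 + 1.8q = 225.3 - 3.3q → q_m = 41.3529.
Social marginal cost = private MC + MEC = 22.6 + 3.1q.
Set SMC = demand: 22.6 + 3.1q = 225.3 - 3.3q → q* = 31.6719.
The loss is the area between SMC and demand from q* to q_m; with linear curves that's a triangle of height MEC(q_m).
DWL = ½ × 9.6810 × 61.9588 = 299.9116.

DWL = $299.9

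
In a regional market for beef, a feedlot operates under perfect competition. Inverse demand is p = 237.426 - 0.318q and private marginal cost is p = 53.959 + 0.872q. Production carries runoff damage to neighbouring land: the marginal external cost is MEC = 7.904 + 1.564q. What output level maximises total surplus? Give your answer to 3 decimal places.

Social marginal cost = private MC + MEC = 61.863 + 2.436q.
Set SMC = demand: 61.863 + 2.436q = 237.426 - 0.318q → q* = 63.7484.

q* = 63.748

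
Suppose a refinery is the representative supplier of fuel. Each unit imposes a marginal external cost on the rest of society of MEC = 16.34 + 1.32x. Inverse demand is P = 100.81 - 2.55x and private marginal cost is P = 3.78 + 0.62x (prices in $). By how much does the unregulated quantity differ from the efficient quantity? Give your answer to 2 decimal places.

12.64 units

Market equilibrium (private): 3.78 + 0.62x = 100.81 - 2.55x → x_m = 30.6088.
Social marginal cost = private MC + MEC = 20.12 + 1.94x.
Set SMC = demand: 20.12 + 1.94x = 100.81 - 2.55x → x* = 17.9710.
Gap = |30.6088 − 17.9710| = 12.6378.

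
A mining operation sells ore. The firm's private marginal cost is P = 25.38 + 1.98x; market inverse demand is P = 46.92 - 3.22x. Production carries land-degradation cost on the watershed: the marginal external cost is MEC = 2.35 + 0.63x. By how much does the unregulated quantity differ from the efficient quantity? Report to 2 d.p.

Market equilibrium (private): 25.38 + 1.98x = 46.92 - 3.22x → x_m = 4.1423.
Social marginal cost = private MC + MEC = 27.73 + 2.61x.
Set SMC = demand: 27.73 + 2.61x = 46.92 - 3.22x → x* = 3.2916.
Gap = |4.1423 − 3.2916| = 0.8507.

0.85 units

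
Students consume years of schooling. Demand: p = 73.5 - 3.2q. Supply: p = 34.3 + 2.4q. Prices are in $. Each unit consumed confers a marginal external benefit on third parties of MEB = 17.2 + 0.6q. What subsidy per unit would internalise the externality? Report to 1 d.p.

subsidy = $24.0 per unit

Social marginal benefit = demand + MEB = 90.7 - 2.6q.
Set SMB = MC: 90.7 - 2.6q = 34.3 + 2.4q → q* = 11.2800.
The Pigouvian subsidy equals MEB at q*: 17.2 + 0.6×11.2800 = 23.9680.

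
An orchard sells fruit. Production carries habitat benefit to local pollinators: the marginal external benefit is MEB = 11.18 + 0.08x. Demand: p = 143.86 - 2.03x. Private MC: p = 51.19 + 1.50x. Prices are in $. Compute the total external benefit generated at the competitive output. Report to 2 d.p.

Market equilibrium (private): 51.19 + 1.50x = 143.86 - 2.03x → x_m = 26.2521.
Total external benefit = ∫₀^{x_m} (11.18 + 0.08x) dx = 11.18×26.2521 + ½×0.08×26.2521² = 321.0654.

$321.07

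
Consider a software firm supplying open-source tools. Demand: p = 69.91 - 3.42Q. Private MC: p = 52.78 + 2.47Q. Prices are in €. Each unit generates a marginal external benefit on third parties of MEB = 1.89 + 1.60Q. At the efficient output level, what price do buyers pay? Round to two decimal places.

Social marginal cost = private MC − MEB = 50.89 + 0.87Q.
Set SMC = demand: 50.89 + 0.87Q = 69.91 - 3.42Q → Q* = 4.4336.
Consumer price on the demand curve at Q*: 69.91 − 3.42×4.4336 = 54.7471.

P = €54.75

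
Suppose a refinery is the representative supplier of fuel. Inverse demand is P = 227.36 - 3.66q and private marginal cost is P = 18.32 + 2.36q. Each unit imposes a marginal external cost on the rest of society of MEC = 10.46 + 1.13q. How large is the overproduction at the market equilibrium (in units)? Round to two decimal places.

6.95 units

Market equilibrium (private): 18.32 + 2.36q = 227.36 - 3.66q → q_m = 34.7243.
Social marginal cost = private MC + MEC = 28.78 + 3.49q.
Set SMC = demand: 28.78 + 3.49q = 227.36 - 3.66q → q* = 27.7734.
Gap = |34.7243 − 27.7734| = 6.9509.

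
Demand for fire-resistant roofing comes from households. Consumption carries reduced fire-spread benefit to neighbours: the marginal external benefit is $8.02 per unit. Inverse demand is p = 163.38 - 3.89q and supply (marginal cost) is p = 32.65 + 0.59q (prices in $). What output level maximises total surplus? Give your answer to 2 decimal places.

Social marginal benefit = demand + MEB = 171.40 - 3.89q.
Set SMB = MC: 171.40 - 3.89q = 32.65 + 0.59q → q* = 30.9710.

q* = 30.97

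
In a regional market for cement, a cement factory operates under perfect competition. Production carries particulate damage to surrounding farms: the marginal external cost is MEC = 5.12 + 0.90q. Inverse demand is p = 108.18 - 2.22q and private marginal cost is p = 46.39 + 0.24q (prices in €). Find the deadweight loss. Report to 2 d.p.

DWL = €114.40

Market equilibrium (private): 46.39 + 0.24q = 108.18 - 2.22q → q_m = 25.1179.
Social marginal cost = private MC + MEC = 51.51 + 1.14q.
Set SMC = demand: 51.51 + 1.14q = 108.18 - 2.22q → q* = 16.8661.
The welfare-loss triangle has base |q_m − q*| and height MEC(q_m) (the vertical gap between SMC and demand is zero at q* and MEC at q_m).
DWL = ½ × 8.2518 × 27.7261 = 114.3951.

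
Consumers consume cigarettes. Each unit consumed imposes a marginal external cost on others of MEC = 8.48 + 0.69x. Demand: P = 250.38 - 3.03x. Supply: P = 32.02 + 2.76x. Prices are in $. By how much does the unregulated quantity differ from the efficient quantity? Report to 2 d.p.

5.32 units

Market equilibrium (private): 32.02 + 2.76x = 250.38 - 3.03x → x_m = 37.7133.
Social marginal benefit = demand − MEC = 241.90 - 3.72x.
Set SMB = MC: 241.90 - 3.72x = 32.02 + 2.76x → x* = 32.3889.
Gap = |37.7133 − 32.3889| = 5.3244.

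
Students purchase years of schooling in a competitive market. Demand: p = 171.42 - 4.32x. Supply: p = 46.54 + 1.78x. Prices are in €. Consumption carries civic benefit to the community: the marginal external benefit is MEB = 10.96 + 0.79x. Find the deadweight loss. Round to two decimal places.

Market equilibrium (private): 46.54 + 1.78x = 171.42 - 4.32x → x_m = 20.4721.
Social marginal benefit = demand + MEB = 182.38 - 3.53x.
Set SMB = MC: 182.38 - 3.53x = 46.54 + 1.78x → x* = 25.5819.
The welfare-loss triangle has base |x_m − x*| and height MEB(x_m) (the vertical gap between SMB and MC is zero at x* and MEB at x_m).
DWL = ½ × 5.1098 × 27.1330 = 69.3221.

DWL = €69.32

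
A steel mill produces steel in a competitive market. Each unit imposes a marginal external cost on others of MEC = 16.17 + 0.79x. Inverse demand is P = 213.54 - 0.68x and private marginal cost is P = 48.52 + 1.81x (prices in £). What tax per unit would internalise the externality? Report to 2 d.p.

tax = £52.02 per unit

Social marginal cost = private MC + MEC = 64.69 + 2.60x.
Set SMC = demand: 64.69 + 2.60x = 213.54 - 0.68x → x* = 45.3811.
The Pigouvian tax equals MEC at x*: 16.17 + 0.79×45.3811 = 52.0211.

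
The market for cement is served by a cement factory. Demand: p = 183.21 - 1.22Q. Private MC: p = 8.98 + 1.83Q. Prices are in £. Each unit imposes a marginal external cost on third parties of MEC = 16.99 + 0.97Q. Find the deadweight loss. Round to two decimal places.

DWL = £651.98

Market equilibrium (private): 8.98 + 1.83Q = 183.21 - 1.22Q → Q_m = 57.1246.
Social marginal cost = private MC + MEC = 25.97 + 2.80Q.
Set SMC = demand: 25.97 + 2.80Q = 183.21 - 1.22Q → Q* = 39.1144.
Between Q* and Q_m the wedge SMC − demand runs linearly from 0 to MEC(Q_m), so the loss is a triangle.
DWL = ½ × 18.0102 × 72.4009 = 651.9773.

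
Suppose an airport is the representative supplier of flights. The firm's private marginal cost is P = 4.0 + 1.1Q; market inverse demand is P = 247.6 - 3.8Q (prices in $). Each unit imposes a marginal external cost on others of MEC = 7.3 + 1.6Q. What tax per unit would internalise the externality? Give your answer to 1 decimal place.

tax = $65.5 per unit

Social marginal cost = private MC + MEC = 11.3 + 2.7Q.
Set SMC = demand: 11.3 + 2.7Q = 247.6 - 3.8Q → Q* = 36.3538.
The Pigouvian tax equals MEC at Q*: 7.3 + 1.6×36.3538 = 65.4661.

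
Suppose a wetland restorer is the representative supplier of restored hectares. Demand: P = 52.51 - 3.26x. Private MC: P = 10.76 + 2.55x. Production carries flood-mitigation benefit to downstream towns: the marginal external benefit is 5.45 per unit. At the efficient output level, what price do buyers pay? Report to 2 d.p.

P = 26.03

Social marginal cost = private MC − MEB = 5.31 + 2.55x.
Set SMC = demand: 5.31 + 2.55x = 52.51 - 3.26x → x* = 8.1239.
Consumer price on the demand curve at x*: 52.51 − 3.26×8.1239 = 26.0261.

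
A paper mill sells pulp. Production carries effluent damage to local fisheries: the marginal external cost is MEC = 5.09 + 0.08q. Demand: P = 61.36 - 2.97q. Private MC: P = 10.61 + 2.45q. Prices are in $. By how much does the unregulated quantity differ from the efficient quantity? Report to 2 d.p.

Market equilibrium (private): 10.61 + 2.45q = 61.36 - 2.97q → q_m = 9.3635.
Social marginal cost = private MC + MEC = 15.70 + 2.53q.
Set SMC = demand: 15.70 + 2.53q = 61.36 - 2.97q → q* = 8.3018.
Gap = |9.3635 − 8.3018| = 1.0617.

1.06 units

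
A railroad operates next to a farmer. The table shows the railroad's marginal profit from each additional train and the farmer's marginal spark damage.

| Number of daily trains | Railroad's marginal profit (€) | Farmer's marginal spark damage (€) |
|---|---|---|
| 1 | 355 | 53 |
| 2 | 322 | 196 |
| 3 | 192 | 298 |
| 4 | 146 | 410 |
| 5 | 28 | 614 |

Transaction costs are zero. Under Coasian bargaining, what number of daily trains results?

Bargaining reaches the level where marginal profit last exceeds marginal spark damage.
That holds through level 2 (322 ≥ 196) but not at 3 (192 < 298).

2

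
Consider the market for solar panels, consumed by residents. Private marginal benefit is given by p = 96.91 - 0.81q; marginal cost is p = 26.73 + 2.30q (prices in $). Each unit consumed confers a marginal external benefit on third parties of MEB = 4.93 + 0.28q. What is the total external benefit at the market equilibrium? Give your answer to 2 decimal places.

$182.54

Market equilibrium (private): 26.73 + 2.30q = 96.91 - 0.81q → q_m = 22.5659.
Total external benefit = ∫₀^{q_m} (4.93 + 0.28q) dq = 4.93×22.5659 + ½×0.28×22.5659² = 182.5407.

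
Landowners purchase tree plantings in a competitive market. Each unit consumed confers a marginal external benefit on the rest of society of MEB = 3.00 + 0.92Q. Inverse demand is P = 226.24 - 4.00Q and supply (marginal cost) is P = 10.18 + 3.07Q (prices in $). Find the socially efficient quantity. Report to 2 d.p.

Social marginal benefit = demand + MEB = 229.24 - 3.08Q.
Set SMB = MC: 229.24 - 3.08Q = 10.18 + 3.07Q → Q* = 35.6195.

Q* = 35.62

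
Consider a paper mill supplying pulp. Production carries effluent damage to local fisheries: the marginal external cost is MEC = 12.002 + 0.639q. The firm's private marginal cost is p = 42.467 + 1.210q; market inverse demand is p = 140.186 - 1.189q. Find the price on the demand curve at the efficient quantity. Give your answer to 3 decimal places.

Social marginal cost = private MC + MEC = 54.469 + 1.849q.
Set SMC = demand: 54.469 + 1.849q = 140.186 - 1.189q → q* = 28.2149.
Consumer price on the demand curve at q*: 140.186 − 1.189×28.2149 = 106.6385.

P = 106.638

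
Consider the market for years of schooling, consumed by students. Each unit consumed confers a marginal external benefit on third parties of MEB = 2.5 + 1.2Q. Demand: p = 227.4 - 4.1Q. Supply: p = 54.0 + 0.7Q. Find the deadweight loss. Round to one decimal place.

Market equilibrium (private): 54.0 + 0.7Q = 227.4 - 4.1Q → Q_m = 36.1250.
Social marginal benefit = demand + MEB = 229.9 - 2.9Q.
Set SMB = MC: 229.9 - 2.9Q = 54.0 + 0.7Q → Q* = 48.8611.
Height of the DWL triangle at Q_m is SMB(Q_m) − MC(Q_m) = MEB(Q_m) = 45.8500.
DWL = ½ × 12.7361 × 45.8500 = 291.9751.

DWL = 292.0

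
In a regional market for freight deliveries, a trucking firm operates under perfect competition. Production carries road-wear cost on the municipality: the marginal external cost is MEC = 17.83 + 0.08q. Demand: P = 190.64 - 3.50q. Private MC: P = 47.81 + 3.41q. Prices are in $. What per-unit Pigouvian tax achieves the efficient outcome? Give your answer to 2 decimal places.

tax = $19.26 per unit

Social marginal cost = private MC + MEC = 65.64 + 3.49q.
Set SMC = demand: 65.64 + 3.49q = 190.64 - 3.50q → q* = 17.8827.
The Pigouvian tax equals MEC at q*: 17.83 + 0.08×17.8827 = 19.2606.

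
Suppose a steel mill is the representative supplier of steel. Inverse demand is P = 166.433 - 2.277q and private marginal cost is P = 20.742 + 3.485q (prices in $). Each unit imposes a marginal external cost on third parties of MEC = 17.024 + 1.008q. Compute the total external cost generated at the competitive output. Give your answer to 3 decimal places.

Market equilibrium (private): 20.742 + 3.485q = 166.433 - 2.277q → q_m = 25.2848.
Total external cost = ∫₀^{q_m} (17.024 + 1.008q) dq = 17.024×25.2848 + ½×1.008×25.2848² = 752.6663.

$752.666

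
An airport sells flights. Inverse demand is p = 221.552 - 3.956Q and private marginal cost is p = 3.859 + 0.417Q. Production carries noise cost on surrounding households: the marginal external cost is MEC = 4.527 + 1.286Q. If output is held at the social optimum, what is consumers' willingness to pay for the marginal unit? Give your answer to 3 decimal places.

Social marginal cost = private MC + MEC = 8.386 + 1.703Q.
Set SMC = demand: 8.386 + 1.703Q = 221.552 - 3.956Q → Q* = 37.6685.
Consumer price on the demand curve at Q*: 221.552 − 3.956×37.6685 = 72.5354.

P = 72.535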